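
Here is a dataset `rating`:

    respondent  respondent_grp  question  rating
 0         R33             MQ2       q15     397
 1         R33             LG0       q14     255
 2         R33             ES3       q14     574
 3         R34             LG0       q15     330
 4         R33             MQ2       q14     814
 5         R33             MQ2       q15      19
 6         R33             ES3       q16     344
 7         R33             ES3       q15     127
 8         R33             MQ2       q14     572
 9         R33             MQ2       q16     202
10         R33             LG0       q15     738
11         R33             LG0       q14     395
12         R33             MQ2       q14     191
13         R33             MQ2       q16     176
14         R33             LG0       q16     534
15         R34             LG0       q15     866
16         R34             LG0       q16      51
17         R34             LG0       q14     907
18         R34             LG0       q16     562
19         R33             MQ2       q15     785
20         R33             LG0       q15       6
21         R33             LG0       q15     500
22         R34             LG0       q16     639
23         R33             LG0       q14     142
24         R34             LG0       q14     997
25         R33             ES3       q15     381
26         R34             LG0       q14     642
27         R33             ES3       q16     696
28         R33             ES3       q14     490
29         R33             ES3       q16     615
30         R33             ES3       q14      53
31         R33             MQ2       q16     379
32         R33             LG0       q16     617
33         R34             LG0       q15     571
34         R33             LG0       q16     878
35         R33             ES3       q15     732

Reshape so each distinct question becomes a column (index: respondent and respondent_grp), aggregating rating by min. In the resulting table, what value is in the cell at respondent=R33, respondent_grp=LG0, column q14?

142

Rows with respondent=R33, respondent_grp=LG0 and question=q14: rating values are 255, 395, 142.
min(255, 395, 142) = 142.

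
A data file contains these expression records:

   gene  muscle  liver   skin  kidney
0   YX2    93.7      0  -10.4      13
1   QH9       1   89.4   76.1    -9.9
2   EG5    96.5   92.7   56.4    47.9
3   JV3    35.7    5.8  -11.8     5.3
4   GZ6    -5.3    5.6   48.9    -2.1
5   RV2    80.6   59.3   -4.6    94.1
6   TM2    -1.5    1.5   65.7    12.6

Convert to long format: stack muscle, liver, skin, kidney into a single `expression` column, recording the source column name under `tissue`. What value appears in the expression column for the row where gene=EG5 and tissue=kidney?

47.9

Unpivoting turns each (gene, wide-column) pair into one long row.
The wide cell at row EG5, column kidney holds 47.9, so the long row (EG5, kidney) has expression=47.9.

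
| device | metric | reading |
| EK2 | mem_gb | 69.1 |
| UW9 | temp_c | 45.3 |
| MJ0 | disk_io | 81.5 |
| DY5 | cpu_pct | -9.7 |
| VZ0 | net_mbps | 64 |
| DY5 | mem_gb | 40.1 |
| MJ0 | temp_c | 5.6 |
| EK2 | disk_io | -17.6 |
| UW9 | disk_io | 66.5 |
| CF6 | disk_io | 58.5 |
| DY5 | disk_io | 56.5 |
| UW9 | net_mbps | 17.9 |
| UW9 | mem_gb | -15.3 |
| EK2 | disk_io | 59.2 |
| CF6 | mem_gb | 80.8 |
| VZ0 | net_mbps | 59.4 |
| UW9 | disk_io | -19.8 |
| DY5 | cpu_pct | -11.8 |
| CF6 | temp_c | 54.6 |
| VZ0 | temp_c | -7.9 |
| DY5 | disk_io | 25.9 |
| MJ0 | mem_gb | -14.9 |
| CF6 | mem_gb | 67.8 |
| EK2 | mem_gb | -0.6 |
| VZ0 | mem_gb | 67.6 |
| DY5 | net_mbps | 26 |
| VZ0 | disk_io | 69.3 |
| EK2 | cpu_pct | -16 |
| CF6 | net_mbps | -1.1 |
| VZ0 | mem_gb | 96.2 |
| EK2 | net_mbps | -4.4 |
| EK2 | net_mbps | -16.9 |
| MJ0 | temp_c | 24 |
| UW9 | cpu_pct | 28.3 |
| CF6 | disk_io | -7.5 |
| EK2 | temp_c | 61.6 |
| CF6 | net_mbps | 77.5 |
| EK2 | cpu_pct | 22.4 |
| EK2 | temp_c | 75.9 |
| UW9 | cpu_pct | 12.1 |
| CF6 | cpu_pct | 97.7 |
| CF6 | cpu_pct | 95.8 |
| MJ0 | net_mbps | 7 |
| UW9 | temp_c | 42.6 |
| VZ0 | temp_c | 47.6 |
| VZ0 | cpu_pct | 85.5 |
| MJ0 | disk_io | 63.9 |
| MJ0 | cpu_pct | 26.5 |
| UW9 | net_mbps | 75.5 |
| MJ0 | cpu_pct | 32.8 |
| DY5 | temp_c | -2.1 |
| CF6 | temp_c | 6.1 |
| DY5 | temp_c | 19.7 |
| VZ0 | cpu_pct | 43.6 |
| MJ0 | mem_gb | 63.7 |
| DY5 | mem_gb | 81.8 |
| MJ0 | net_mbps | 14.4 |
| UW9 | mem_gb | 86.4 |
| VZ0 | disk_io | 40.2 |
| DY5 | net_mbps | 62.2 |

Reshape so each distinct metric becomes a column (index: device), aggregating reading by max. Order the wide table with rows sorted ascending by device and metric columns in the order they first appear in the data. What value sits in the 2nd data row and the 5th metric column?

62.2

With rows sorted ascending by device, row 2 is device=DY5. metric columns in first-appearance order: mem_gb, temp_c, disk_io, cpu_pct, net_mbps; column 5 is net_mbps.
Long rows with device=DY5, metric=net_mbps: max(26, 62.2) = 62.2.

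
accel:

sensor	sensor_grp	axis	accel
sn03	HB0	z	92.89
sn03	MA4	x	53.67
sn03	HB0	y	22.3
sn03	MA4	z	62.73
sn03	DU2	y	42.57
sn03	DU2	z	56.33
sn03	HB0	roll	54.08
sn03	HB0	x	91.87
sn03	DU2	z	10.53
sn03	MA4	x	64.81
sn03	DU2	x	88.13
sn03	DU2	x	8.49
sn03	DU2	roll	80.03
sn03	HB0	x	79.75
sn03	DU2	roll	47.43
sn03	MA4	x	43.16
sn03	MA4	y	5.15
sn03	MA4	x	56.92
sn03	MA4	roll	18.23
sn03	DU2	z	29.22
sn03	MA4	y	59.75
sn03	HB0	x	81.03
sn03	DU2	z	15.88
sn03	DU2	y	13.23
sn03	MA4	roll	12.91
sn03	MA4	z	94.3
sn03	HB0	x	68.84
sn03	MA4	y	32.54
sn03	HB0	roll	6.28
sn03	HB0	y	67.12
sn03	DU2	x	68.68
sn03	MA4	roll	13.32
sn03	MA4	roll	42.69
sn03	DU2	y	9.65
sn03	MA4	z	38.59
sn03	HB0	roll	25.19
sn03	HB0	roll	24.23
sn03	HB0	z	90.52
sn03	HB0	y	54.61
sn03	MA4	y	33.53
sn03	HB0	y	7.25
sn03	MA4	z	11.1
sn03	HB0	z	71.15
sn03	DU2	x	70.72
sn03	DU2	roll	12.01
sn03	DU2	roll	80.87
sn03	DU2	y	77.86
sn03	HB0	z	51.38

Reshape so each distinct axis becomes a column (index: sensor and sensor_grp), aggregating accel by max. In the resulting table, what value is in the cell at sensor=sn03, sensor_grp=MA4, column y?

Rows with sensor=sn03, sensor_grp=MA4 and axis=y: accel values are 5.15, 59.75, 32.54, 33.53.
max(5.15, 59.75, 32.54, 33.53) = 59.75.

59.75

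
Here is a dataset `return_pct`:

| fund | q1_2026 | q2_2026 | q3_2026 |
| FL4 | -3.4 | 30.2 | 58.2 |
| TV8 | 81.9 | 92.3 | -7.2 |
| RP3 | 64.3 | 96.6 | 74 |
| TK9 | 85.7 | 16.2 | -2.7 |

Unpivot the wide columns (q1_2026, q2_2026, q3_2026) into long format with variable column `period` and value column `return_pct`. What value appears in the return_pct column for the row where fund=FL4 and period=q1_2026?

-3.4

Unpivoting turns each (fund, wide-column) pair into one long row.
The wide cell at row FL4, column q1_2026 holds -3.4, so the long row (FL4, q1_2026) has return_pct=-3.4.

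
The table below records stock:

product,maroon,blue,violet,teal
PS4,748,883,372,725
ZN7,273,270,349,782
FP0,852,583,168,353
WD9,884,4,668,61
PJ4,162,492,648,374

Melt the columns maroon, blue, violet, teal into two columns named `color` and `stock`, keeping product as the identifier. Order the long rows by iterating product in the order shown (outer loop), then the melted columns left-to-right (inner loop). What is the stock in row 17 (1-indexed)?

162

20 rows total (5 × 4). Row 17: index ⌊(17-1)/4⌋ = 4 into product → PJ4; (17-1) mod 4 = 0 into the melted columns → maroon.
So row 17 is (PJ4, maroon, 162); stock = 162.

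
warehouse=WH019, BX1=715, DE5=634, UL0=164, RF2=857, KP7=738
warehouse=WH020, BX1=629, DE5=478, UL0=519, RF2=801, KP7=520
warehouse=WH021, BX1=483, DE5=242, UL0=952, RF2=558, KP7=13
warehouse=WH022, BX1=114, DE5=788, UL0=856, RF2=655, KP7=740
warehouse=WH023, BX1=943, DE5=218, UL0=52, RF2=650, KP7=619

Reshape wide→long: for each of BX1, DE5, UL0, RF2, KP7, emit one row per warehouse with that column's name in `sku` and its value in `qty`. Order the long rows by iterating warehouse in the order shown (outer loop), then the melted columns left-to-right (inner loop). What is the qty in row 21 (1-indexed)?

943

25 rows total (5 × 5). Row 21: index ⌊(21-1)/5⌋ = 4 into warehouse → WH023; (21-1) mod 5 = 0 into the melted columns → BX1.
So row 21 is (WH023, BX1, 943); qty = 943.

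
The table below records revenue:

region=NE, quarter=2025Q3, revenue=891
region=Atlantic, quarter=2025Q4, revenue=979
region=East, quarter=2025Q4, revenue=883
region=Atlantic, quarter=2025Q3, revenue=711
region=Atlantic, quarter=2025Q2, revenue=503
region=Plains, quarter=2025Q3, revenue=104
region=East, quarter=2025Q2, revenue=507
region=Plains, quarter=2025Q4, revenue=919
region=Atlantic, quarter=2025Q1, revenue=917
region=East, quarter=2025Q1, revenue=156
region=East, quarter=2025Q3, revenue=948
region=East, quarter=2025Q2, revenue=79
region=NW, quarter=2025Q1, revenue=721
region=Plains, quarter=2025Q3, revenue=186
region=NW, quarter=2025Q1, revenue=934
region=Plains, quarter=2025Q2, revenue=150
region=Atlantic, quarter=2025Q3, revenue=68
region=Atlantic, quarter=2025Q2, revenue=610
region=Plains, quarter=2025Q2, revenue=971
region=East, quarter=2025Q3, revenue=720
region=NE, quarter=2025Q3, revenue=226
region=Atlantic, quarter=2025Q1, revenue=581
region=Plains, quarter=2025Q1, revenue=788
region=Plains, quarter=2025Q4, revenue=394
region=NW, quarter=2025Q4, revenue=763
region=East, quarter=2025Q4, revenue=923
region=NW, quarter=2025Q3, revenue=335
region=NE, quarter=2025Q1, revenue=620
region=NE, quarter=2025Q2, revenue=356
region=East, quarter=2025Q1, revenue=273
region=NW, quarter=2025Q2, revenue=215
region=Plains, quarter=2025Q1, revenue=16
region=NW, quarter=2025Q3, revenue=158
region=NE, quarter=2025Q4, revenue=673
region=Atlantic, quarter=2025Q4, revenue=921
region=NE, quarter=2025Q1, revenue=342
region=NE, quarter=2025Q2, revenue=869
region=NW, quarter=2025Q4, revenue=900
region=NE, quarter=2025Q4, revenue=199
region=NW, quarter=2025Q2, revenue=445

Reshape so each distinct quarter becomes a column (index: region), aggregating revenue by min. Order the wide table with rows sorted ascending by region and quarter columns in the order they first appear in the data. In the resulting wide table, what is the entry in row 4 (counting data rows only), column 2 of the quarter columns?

763

With rows sorted ascending by region, row 4 is region=NW. quarter columns in first-appearance order: 2025Q3, 2025Q4, 2025Q2, 2025Q1; column 2 is 2025Q4.
Long rows with region=NW, quarter=2025Q4: min(763, 900) = 763.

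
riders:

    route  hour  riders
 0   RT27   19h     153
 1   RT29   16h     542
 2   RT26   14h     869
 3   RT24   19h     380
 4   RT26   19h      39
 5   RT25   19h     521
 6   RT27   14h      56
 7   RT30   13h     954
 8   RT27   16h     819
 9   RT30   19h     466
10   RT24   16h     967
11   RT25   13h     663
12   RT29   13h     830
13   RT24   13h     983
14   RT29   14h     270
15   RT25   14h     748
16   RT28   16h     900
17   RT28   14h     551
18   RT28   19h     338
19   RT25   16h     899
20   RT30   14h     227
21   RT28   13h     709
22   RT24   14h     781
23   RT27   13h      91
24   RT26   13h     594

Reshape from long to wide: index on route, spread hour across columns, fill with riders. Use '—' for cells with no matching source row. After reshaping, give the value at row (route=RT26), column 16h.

—

No long-format row has route=RT26 and hour=16h, so the cell is —.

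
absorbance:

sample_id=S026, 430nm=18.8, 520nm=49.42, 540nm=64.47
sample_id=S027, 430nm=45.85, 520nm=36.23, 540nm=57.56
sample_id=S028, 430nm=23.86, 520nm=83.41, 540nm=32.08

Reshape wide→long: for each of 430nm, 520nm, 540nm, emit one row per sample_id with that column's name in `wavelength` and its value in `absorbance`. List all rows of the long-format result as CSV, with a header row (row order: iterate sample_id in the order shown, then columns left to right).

Each (sample_id, column) pair becomes one row: 3 × 3 = 9 rows.
For example, (S026, 430nm) → absorbance=18.8.

sample_id,wavelength,absorbance
S026,430nm,18.8
S026,520nm,49.42
S026,540nm,64.47
S027,430nm,45.85
S027,520nm,36.23
S027,540nm,57.56
S028,430nm,23.86
S028,520nm,83.41
S028,540nm,32.08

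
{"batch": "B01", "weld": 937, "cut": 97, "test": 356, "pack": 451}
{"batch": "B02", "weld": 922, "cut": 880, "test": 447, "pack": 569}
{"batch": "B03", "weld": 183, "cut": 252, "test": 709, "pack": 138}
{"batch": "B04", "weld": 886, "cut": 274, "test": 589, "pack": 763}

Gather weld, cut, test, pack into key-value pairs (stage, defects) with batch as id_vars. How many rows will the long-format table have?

4 batch values × 4 melted columns = 16 rows.

16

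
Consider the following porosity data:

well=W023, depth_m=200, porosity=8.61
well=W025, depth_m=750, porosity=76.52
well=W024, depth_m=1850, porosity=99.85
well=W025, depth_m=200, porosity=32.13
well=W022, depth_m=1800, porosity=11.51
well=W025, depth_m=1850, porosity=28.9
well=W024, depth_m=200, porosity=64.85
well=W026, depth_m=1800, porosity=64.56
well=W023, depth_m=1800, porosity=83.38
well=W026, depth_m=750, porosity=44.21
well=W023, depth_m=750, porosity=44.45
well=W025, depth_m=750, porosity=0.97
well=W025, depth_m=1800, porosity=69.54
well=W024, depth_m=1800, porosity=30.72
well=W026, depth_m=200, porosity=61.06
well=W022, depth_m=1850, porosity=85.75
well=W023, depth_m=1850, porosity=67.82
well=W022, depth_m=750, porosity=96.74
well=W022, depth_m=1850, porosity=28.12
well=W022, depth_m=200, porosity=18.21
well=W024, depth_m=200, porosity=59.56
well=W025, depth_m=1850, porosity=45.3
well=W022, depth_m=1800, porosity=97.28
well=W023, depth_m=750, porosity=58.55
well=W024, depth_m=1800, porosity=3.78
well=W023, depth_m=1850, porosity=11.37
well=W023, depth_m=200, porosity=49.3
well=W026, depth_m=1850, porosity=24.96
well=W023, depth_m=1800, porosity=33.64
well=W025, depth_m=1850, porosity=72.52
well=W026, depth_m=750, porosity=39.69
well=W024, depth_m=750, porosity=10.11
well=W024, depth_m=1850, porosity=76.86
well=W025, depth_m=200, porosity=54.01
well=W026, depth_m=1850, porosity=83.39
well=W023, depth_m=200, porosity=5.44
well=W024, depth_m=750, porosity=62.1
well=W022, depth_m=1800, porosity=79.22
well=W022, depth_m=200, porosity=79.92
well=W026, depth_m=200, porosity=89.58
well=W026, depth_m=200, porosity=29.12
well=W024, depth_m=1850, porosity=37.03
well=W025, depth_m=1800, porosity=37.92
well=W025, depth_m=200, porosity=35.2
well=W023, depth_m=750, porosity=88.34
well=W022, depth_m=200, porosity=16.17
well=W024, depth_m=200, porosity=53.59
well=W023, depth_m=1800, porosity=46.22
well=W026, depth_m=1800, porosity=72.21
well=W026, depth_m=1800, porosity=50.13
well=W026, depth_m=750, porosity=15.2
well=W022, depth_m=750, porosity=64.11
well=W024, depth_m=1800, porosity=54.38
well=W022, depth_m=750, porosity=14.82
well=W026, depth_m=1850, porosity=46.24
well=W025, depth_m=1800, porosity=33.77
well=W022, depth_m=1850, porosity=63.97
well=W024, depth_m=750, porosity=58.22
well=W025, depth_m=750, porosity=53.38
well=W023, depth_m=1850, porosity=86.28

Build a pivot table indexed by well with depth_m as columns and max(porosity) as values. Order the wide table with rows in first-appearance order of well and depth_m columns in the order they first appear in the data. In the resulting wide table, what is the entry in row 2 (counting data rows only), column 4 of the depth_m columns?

With rows in first-appearance order of well, row 2 is well=W025. depth_m columns in first-appearance order: 200, 750, 1850, 1800; column 4 is 1800.
Long rows with well=W025, depth_m=1800: max(69.54, 37.92, 33.77) = 69.54.

69.54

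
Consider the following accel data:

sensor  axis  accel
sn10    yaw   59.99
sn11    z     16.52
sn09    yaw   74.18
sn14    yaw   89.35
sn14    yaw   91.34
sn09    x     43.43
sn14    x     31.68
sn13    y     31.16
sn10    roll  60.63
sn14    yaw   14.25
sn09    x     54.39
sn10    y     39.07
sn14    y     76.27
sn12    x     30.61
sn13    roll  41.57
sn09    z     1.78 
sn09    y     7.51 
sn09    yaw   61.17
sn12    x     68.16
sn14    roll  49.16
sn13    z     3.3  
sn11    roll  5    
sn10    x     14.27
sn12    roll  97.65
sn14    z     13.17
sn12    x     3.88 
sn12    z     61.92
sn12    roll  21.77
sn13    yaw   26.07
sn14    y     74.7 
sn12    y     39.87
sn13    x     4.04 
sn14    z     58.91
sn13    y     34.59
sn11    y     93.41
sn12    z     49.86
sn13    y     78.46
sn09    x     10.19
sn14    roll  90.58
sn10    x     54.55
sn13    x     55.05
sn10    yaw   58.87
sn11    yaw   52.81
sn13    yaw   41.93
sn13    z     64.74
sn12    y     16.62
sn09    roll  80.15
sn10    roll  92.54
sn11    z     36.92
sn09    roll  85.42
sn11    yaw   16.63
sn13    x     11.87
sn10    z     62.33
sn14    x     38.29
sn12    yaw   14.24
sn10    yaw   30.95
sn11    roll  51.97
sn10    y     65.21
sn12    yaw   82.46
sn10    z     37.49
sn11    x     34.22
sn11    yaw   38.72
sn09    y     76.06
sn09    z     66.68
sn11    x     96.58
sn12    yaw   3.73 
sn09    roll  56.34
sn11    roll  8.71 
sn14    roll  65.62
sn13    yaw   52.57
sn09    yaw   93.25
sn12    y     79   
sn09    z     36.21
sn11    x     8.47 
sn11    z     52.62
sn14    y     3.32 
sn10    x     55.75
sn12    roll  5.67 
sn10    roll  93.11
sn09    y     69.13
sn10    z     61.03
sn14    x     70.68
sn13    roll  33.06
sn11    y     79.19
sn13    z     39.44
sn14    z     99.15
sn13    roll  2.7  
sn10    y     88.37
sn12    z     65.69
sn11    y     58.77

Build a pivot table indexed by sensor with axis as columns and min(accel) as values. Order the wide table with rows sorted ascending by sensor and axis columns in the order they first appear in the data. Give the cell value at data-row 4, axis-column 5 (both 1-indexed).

With rows sorted ascending by sensor, row 4 is sensor=sn12. axis columns in first-appearance order: yaw, z, x, y, roll; column 5 is roll.
Long rows with sensor=sn12, axis=roll: min(97.65, 21.77, 5.67) = 5.67.

5.67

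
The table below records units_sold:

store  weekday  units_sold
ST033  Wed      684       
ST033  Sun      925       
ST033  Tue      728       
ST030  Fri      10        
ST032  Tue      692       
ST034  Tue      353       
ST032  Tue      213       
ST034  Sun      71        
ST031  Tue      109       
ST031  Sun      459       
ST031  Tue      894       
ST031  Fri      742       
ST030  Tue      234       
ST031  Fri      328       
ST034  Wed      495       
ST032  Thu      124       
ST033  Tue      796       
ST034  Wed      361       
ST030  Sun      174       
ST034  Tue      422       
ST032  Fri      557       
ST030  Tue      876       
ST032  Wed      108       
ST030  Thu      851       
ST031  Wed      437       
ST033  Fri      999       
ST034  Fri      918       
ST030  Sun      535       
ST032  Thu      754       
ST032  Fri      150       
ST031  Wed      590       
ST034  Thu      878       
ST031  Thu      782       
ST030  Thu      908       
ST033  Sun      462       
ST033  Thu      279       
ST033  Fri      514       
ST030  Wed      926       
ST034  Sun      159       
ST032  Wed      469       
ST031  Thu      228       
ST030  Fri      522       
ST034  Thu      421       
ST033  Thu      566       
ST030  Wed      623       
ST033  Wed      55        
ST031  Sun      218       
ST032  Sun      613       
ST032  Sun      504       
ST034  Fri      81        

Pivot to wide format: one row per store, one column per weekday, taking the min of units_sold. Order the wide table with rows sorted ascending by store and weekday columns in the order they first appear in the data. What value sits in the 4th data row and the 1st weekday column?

55

With rows sorted ascending by store, row 4 is store=ST033. weekday columns in first-appearance order: Wed, Sun, Tue, Fri, Thu; column 1 is Wed.
Long rows with store=ST033, weekday=Wed: min(684, 55) = 55.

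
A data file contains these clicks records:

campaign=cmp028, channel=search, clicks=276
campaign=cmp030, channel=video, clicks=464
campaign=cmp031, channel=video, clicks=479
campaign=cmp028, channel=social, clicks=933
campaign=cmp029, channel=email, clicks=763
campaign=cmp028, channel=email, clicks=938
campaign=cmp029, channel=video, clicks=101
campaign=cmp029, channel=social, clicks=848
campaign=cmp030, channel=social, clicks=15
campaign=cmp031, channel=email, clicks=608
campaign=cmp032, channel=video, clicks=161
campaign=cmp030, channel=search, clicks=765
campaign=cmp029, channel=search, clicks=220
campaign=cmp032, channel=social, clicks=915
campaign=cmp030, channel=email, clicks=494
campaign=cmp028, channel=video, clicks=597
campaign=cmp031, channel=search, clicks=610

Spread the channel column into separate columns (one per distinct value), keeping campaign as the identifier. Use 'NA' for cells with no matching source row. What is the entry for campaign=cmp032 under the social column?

The long row with campaign=cmp032, channel=social has clicks=915.

915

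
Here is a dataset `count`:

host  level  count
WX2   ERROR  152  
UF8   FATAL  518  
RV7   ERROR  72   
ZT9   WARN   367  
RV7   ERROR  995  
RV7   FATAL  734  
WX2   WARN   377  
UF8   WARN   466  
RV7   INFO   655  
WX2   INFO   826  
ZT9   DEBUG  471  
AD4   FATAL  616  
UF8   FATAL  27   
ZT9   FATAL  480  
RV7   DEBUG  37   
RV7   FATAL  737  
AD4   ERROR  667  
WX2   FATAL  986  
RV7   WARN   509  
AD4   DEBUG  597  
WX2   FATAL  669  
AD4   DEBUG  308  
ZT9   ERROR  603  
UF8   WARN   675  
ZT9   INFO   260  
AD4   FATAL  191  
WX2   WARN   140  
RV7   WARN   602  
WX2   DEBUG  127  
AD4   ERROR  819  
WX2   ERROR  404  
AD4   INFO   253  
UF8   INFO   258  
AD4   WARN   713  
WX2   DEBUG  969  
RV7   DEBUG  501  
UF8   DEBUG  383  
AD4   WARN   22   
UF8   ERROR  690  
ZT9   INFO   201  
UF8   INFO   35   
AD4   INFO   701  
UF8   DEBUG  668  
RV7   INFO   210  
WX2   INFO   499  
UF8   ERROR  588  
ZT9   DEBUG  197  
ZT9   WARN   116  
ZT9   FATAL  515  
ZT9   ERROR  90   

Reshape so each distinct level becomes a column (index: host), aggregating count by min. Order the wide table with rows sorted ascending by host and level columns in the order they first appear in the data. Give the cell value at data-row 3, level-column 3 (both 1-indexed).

466

With rows sorted ascending by host, row 3 is host=UF8. level columns in first-appearance order: ERROR, FATAL, WARN, INFO, DEBUG; column 3 is WARN.
Long rows with host=UF8, level=WARN: min(466, 675) = 466.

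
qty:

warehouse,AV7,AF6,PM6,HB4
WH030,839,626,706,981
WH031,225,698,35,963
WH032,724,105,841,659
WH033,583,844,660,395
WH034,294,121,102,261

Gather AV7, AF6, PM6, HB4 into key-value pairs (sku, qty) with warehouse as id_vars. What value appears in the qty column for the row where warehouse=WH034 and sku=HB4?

261

Unpivoting turns each (warehouse, wide-column) pair into one long row.
The wide cell at row WH034, column HB4 holds 261, so the long row (WH034, HB4) has qty=261.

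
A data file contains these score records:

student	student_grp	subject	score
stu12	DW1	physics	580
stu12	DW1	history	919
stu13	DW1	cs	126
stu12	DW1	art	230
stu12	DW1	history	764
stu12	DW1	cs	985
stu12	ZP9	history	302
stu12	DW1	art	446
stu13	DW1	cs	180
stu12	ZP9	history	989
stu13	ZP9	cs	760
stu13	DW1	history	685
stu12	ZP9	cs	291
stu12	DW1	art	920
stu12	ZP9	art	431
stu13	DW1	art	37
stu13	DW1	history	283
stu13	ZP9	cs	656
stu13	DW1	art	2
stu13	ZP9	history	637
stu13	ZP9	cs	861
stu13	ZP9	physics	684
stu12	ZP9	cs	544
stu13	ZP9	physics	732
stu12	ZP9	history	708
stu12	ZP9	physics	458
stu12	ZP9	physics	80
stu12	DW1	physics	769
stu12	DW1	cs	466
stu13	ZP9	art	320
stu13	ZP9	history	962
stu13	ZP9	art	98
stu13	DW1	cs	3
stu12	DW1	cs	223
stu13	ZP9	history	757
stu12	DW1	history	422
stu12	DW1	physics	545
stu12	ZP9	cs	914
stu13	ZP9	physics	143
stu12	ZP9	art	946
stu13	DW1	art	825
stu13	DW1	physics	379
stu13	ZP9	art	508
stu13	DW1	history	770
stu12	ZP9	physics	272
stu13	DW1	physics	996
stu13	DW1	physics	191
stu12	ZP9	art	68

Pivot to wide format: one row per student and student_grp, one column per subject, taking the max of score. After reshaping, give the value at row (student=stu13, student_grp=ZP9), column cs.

Rows with student=stu13, student_grp=ZP9 and subject=cs: score values are 760, 656, 861.
max(760, 656, 861) = 861.

861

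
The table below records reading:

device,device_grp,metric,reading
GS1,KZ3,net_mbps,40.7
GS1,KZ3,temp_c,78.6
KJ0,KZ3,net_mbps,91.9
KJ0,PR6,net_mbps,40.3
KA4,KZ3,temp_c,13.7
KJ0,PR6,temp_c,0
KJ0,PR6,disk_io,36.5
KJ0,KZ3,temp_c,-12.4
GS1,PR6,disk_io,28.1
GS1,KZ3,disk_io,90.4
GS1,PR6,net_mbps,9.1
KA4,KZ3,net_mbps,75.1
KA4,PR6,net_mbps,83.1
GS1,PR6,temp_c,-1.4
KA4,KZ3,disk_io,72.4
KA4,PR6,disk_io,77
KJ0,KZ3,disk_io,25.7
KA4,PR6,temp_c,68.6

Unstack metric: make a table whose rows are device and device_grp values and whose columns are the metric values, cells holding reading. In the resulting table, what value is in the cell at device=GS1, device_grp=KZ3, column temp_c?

78.6

Wide layout: rows indexed by device and device_grp, columns are the 3 distinct metric values (net_mbps, temp_c, disk_io).
Cell (device=GS1, device_grp=KZ3, metric=temp_c) draws from the long row where device=GS1, device_grp=KZ3 and metric=temp_c, which has reading=78.6.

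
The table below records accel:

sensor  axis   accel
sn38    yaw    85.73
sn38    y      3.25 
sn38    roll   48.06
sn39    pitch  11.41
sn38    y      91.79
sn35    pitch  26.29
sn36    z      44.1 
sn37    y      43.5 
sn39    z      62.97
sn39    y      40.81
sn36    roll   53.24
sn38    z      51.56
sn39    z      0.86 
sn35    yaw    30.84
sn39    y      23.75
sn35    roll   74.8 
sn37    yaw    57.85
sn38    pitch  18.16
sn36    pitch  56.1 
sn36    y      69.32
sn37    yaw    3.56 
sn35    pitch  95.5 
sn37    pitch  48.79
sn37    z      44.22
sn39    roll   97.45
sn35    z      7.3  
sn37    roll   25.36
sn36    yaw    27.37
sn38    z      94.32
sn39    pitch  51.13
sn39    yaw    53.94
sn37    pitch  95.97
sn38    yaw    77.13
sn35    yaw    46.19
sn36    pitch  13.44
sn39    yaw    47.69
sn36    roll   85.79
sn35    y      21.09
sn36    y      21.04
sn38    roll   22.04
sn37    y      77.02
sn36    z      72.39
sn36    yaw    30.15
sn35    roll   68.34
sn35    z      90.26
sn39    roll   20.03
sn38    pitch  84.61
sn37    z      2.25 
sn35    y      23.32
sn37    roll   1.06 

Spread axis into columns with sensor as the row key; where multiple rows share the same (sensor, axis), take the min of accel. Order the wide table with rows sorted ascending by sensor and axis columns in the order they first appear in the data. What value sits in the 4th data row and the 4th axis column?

With rows sorted ascending by sensor, row 4 is sensor=sn38. axis columns in first-appearance order: yaw, y, roll, pitch, z; column 4 is pitch.
Long rows with sensor=sn38, axis=pitch: min(18.16, 84.61) = 18.16.

18.16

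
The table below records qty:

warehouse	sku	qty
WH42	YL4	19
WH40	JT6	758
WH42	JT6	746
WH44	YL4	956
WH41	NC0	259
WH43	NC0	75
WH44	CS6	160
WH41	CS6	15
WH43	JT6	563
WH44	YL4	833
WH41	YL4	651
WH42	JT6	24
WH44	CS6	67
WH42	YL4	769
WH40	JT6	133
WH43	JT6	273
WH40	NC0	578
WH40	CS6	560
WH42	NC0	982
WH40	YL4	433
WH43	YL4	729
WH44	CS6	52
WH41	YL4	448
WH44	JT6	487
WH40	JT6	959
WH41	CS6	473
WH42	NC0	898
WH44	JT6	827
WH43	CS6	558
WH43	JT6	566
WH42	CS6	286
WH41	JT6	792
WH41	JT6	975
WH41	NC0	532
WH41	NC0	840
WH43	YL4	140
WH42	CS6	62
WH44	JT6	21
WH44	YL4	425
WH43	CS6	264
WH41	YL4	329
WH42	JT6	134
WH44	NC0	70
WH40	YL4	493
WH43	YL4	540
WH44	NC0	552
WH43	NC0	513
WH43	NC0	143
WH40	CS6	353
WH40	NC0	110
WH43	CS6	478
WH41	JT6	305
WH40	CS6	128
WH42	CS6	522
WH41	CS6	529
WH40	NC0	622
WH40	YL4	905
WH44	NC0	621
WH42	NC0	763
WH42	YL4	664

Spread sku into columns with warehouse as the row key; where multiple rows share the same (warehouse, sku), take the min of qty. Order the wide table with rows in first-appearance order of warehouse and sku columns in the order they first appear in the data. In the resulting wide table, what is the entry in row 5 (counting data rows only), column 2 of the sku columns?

With rows in first-appearance order of warehouse, row 5 is warehouse=WH43. sku columns in first-appearance order: YL4, JT6, NC0, CS6; column 2 is JT6.
Long rows with warehouse=WH43, sku=JT6: min(563, 273, 566) = 273.

273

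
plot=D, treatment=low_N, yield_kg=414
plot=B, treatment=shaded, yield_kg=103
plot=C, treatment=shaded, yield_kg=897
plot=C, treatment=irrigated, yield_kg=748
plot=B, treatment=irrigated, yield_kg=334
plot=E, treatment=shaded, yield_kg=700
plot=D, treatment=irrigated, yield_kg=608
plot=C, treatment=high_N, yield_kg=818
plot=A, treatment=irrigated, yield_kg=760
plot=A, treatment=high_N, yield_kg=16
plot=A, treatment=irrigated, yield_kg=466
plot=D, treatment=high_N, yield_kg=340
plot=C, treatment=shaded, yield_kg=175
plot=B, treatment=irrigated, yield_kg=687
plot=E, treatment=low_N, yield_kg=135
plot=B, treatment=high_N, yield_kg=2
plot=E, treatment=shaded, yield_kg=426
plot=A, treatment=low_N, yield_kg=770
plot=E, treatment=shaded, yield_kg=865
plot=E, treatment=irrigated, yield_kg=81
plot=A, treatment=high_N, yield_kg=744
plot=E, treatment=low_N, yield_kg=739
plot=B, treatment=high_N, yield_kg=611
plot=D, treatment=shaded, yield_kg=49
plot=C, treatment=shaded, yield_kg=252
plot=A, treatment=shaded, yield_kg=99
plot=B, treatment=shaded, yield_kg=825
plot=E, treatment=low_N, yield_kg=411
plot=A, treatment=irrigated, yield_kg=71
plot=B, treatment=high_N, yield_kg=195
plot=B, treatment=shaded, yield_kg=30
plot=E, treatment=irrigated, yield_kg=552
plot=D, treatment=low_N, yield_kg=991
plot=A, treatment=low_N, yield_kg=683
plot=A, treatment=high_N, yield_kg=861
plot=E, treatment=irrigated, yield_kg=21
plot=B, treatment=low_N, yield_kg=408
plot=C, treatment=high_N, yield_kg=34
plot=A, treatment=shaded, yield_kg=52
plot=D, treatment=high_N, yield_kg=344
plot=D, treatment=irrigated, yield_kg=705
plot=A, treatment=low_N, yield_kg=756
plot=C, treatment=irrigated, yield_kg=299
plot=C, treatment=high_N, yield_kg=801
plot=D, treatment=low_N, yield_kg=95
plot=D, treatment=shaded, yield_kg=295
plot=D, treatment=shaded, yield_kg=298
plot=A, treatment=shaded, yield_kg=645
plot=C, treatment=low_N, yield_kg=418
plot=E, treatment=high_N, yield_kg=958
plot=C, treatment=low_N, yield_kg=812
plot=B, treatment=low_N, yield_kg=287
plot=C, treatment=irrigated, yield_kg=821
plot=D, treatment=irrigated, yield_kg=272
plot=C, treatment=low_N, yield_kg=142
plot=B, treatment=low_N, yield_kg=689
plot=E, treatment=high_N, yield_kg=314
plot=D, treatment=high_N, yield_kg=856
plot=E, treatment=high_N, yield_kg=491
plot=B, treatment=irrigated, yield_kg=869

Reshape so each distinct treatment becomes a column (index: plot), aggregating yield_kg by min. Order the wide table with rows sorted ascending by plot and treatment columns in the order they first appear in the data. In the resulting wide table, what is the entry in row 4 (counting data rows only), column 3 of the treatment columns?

272

With rows sorted ascending by plot, row 4 is plot=D. treatment columns in first-appearance order: low_N, shaded, irrigated, high_N; column 3 is irrigated.
Long rows with plot=D, treatment=irrigated: min(608, 705, 272) = 272.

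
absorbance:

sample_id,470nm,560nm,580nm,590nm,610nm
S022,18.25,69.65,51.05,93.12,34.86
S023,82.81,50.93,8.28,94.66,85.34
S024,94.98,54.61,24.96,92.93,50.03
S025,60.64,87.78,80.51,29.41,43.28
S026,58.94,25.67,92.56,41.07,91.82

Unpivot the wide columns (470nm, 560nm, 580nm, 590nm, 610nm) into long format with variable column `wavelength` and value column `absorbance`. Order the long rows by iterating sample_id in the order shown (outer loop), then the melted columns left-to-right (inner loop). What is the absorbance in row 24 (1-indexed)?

25 rows total (5 × 5). Row 24: index ⌊(24-1)/5⌋ = 4 into sample_id → S026; (24-1) mod 5 = 3 into the melted columns → 590nm.
So row 24 is (S026, 590nm, 41.07); absorbance = 41.07.

41.07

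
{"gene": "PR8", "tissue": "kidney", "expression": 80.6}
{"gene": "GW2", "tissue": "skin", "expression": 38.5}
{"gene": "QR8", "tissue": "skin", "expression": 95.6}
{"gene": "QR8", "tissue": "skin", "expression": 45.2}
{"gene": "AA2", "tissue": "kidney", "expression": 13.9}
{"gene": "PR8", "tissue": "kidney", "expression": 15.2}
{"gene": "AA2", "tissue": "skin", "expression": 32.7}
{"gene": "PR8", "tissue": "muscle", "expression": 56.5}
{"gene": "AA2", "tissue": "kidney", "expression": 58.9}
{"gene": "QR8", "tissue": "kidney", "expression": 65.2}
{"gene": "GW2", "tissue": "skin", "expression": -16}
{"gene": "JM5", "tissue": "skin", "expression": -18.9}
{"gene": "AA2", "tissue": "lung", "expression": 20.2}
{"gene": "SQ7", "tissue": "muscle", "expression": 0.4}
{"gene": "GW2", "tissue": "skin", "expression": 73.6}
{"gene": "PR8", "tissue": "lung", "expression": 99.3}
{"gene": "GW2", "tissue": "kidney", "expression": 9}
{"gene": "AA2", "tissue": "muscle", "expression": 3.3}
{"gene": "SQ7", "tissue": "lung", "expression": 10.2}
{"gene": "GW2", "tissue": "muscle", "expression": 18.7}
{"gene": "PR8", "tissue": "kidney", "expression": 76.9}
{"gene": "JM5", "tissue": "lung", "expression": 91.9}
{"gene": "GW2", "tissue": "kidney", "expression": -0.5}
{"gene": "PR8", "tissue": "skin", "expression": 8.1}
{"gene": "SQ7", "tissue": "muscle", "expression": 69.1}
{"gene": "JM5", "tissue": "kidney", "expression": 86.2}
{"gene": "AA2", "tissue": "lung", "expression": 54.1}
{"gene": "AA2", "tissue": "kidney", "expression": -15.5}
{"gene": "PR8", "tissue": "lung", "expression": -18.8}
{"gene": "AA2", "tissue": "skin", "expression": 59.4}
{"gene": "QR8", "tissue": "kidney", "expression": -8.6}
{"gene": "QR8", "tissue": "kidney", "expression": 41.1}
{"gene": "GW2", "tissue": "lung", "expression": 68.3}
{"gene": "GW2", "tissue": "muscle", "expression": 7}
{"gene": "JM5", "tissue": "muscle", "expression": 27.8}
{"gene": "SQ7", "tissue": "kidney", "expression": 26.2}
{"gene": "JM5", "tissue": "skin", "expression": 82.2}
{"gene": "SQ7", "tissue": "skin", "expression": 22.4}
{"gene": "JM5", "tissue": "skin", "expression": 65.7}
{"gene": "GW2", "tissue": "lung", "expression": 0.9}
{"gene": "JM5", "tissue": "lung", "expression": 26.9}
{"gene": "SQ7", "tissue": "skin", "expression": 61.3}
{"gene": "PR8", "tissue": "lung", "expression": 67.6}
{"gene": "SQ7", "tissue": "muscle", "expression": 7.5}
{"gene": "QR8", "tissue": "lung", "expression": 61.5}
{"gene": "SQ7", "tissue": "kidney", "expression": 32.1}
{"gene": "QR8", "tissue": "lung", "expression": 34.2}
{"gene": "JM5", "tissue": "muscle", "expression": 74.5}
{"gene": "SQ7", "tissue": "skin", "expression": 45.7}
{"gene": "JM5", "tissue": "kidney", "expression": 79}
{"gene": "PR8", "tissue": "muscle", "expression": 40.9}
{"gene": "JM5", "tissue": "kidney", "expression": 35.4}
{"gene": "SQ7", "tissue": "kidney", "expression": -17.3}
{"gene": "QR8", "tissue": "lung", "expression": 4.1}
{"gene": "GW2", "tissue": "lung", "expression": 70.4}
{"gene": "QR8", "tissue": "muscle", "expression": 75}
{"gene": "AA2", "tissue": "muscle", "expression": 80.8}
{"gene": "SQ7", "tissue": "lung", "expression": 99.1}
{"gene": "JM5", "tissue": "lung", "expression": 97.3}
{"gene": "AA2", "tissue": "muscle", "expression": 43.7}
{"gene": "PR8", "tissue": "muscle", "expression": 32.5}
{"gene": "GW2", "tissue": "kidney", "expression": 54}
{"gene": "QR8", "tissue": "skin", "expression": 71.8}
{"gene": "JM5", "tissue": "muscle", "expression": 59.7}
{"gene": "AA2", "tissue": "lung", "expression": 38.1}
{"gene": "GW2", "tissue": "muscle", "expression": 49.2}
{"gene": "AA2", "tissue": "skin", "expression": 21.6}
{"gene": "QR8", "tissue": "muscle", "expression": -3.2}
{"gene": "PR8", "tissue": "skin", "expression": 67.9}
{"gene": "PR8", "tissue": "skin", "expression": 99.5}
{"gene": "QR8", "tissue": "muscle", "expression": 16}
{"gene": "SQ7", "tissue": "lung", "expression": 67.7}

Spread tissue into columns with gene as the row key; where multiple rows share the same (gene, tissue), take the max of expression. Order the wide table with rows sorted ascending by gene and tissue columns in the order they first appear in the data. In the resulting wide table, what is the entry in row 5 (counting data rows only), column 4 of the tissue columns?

With rows sorted ascending by gene, row 5 is gene=QR8. tissue columns in first-appearance order: kidney, skin, muscle, lung; column 4 is lung.
Long rows with gene=QR8, tissue=lung: max(61.5, 34.2, 4.1) = 61.5.

61.5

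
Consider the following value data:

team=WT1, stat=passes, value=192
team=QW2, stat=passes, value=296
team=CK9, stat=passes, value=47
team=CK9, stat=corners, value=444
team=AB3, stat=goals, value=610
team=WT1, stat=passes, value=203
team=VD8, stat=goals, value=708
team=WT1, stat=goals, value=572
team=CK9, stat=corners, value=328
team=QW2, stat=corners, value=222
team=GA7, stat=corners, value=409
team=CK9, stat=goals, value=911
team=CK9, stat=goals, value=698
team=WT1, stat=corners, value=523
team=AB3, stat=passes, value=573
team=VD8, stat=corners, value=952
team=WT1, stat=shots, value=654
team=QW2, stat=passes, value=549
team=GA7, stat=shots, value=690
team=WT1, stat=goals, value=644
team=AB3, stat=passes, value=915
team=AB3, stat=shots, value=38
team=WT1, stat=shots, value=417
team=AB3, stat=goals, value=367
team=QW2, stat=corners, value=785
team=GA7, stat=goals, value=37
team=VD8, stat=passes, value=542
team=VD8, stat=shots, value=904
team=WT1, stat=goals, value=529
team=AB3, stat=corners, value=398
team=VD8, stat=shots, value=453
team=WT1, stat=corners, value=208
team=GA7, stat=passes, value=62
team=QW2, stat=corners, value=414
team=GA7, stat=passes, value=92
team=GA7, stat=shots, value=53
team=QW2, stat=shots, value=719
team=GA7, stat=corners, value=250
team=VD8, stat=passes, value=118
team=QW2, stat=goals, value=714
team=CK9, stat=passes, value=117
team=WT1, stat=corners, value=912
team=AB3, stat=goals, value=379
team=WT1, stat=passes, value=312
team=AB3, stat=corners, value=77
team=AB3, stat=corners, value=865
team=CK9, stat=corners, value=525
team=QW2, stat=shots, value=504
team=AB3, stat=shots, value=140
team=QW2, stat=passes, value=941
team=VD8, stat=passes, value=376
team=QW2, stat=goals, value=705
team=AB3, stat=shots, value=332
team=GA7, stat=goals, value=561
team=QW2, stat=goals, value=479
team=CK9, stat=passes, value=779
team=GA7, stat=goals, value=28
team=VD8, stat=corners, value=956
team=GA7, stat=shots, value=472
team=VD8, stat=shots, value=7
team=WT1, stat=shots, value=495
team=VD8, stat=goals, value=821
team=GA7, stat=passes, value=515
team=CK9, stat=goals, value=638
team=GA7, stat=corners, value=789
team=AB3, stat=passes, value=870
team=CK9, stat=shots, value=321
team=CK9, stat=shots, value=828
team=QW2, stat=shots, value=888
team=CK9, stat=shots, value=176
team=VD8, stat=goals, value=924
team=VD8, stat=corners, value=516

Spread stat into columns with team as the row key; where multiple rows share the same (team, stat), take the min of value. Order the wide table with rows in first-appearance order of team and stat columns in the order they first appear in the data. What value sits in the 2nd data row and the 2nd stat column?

222

With rows in first-appearance order of team, row 2 is team=QW2. stat columns in first-appearance order: passes, corners, goals, shots; column 2 is corners.
Long rows with team=QW2, stat=corners: min(222, 785, 414) = 222.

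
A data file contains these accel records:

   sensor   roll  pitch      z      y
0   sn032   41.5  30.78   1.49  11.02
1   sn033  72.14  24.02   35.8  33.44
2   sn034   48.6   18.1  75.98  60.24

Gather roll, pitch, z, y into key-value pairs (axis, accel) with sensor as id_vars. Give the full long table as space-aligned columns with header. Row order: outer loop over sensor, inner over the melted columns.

Each (sensor, column) pair becomes one row: 3 × 4 = 12 rows.
For example, (sn032, roll) → accel=41.5.

sensor  axis   accel
sn032   roll   41.5 
sn032   pitch  30.78
sn032   z      1.49 
sn032   y      11.02
sn033   roll   72.14
sn033   pitch  24.02
sn033   z      35.8 
sn033   y      33.44
sn034   roll   48.6 
sn034   pitch  18.1 
sn034   z      75.98
sn034   y      60.24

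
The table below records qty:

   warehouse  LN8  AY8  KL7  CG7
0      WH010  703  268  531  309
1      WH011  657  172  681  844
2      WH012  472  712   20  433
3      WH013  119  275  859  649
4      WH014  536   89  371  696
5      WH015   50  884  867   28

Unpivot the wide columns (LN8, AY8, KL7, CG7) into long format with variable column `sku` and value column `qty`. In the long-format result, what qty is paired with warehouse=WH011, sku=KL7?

Unpivoting turns each (warehouse, wide-column) pair into one long row.
The wide cell at row WH011, column KL7 holds 681, so the long row (WH011, KL7) has qty=681.

681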